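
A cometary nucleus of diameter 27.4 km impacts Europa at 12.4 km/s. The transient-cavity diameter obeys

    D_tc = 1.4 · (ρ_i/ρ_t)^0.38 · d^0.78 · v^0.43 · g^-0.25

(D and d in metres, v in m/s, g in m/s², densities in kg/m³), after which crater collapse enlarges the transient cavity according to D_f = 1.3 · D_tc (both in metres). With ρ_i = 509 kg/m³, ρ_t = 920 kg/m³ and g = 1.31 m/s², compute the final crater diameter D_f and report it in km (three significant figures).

D_f ≈ 226 km

In SI: d = 27400 m, v = 12400 m/s.
(ρ_i/ρ_t)^0.38 = (509/920)^0.38 = 0.7986
d^0.78 = 27400^0.78 = 2894
v^0.43 = 12400^0.43 = 57.57
g^-0.25 = 1.31^-0.25 = 0.9347
D_tc = 1.4 × 0.7986 × 2894 × 57.57 × 0.9347 = 1.741 × 10^5 m
D_f = 1.3 × 1.741 × 10^5 = 2.263 × 10^5 m
     = 226.3 km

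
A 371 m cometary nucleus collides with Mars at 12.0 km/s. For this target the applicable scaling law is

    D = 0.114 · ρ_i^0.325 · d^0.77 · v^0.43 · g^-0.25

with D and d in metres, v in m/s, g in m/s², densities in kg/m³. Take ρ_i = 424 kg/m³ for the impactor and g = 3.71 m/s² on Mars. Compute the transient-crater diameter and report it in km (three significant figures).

In SI units: v = 12000 m/s.
ρ_i^0.325 = 424^0.325 = 7.143
d^0.77 = 371^0.77 = 95.15
v^0.43 = 12000^0.43 = 56.76
g^-0.25 = 3.71^-0.25 = 0.7205
D = 0.114 × 7.143 × 95.15 × 56.76 × 0.7205 = 3169 m
   = 3.169 km

D ≈ 3.17 km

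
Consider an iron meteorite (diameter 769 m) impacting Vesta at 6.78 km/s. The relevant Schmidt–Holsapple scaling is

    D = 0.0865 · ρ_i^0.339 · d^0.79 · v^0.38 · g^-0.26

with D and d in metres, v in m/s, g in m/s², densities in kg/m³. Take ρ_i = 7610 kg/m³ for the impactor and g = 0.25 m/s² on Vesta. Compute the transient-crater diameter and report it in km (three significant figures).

D ≈ 14.0 km

In SI units: v = 6780 m/s.
ρ_i^0.339 = 7610^0.339 = 20.69
d^0.79 = 769^0.79 = 190.5
v^0.38 = 6780^0.38 = 28.57
g^-0.26 = 0.25^-0.26 = 1.434
D = 0.0865 × 20.69 × 190.5 × 28.57 × 1.434 = 13968 m
   = 13.97 km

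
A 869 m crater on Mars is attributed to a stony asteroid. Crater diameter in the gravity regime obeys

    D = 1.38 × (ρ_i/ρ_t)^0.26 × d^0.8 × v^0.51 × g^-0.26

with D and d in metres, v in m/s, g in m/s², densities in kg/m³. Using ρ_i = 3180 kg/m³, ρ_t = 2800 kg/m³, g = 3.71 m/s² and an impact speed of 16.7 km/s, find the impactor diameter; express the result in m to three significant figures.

d ≈ 9.42 m

Rearranging for d: d = [D / (1.38 · (3180/2800)^0.26 · 16700^0.51 · 3.71^-0.26)]^(1/0.8).
(3180/2800)^0.26 = 1.034
16700^0.51 = 142.4
3.71^-0.26 = 0.7112
Denominator = 1.38 × 1.034 × 142.4 × 0.7112 = 144.5
D / 144.5 = 869 / 144.5 = 6.014
d = 6.014^(1/0.8) = 6.014^1.25 = 9.418 m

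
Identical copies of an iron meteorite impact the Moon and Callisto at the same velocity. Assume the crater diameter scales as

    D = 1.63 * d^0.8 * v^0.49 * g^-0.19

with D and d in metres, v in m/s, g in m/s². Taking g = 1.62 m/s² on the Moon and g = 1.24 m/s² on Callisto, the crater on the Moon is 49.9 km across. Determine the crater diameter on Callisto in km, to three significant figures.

D ≈ 52.5 km

All impactor-dependent factors cancel in the ratio, leaving D_Callisto/D_Moon = (g_Callisto/g_Moon)^-0.19.
(1.24/1.62)^-0.19 = 0.7654^-0.19 = 1.052
D_Callisto = 1.052 × 49.9 km = 52.5 km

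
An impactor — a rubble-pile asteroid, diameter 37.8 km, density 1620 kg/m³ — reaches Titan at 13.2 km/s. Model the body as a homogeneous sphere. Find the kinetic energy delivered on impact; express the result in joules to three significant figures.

E ≈ 3.99 × 10^24 J

d = 37800 m; v = 13200 m/s.
Mass m = (π/6) ρ d³ = (π/6) × 1620 × (37800)³ = 4.581 × 10^16 kg
E = ½ m v² = 0.5 × 4.581 × 10^16 × (13200)² = 3.991 × 10^24 J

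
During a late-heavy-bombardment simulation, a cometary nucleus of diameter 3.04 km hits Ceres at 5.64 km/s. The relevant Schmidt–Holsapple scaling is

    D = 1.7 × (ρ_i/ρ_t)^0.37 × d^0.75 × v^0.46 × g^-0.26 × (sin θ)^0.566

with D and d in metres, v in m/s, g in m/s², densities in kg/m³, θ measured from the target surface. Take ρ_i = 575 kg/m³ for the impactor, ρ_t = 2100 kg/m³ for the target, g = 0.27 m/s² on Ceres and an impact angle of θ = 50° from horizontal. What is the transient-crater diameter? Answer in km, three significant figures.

In SI units: d = 3040 m, v = 5640 m/s.
(ρ_i/ρ_t)^0.37 = (575/2100)^0.37 = 0.6192
d^0.75 = 3040^0.75 = 409.4
v^0.46 = 5640^0.46 = 53.16
g^-0.26 = 0.27^-0.26 = 1.406
(sin 50°)^0.566 = 0.7660^0.566 = 0.8600
D = 1.7 × 0.6192 × 409.4 × 53.16 × 1.406 × 0.8600 = 27701 m
   = 27.70 km

D ≈ 27.7 km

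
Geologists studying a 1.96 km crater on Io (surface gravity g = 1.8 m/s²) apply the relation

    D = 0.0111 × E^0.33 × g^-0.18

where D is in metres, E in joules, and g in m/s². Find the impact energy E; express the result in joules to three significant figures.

Rearranging: E = [D / (0.0111 · g^-0.18)]^(1/0.33).
D = 1960 m.
g^-0.18 = 1.8^-0.18 = 0.8996
D / (0.0111 × 0.8996) = 1960 / (9.986 × 10^-3) = 1.963 × 10^5
E = (1.963 × 10^5)^3.0303 = 1.094 × 10^16 J

E ≈ 1.09 × 10^16 J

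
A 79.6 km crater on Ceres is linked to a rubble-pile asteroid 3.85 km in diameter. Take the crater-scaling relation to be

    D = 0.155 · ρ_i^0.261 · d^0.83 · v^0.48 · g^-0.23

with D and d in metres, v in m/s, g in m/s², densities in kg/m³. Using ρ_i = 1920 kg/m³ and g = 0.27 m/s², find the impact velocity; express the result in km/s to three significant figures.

Rearranging for v: v = [D / (0.155 · 1920^0.261 · 3850^0.83 · 0.27^-0.23)]^(1/0.48).
D = 79600 m.
1920^0.261 = 7.194
3850^0.83 = 946.1
0.27^-0.23 = 1.351
Denominator = 0.155 × 7.194 × 946.1 × 1.351 = 1425
D / 1425 = 79600 / 1425 = 55.86
v = 55.86^(1/0.48) = 55.86^2.0833 = 4362 m/s

v ≈ 4.36 km/s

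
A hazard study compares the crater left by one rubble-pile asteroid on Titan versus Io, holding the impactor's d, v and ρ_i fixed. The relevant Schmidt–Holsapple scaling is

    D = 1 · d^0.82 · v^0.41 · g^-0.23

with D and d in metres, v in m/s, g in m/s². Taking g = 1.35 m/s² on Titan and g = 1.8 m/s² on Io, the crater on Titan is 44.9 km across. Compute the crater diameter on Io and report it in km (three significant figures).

D ≈ 42.0 km

All impactor-dependent factors cancel in the ratio, leaving D_Io/D_Titan = (g_Io/g_Titan)^-0.23.
(1.8/1.35)^-0.23 = 1.333^-0.23 = 0.9360
D_Io = 0.9360 × 44.9 km = 42.0 km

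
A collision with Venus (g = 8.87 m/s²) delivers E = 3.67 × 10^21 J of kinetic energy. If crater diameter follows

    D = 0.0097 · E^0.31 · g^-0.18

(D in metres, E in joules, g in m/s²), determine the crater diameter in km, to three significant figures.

D ≈ 31.7 km

E^0.31 = (3.67 × 10^21)^0.31 = 4.842 × 10^6
g^-0.18 = 8.87^-0.18 = 0.6751
D = 0.0097 × 4.842 × 10^6 × 0.6751 = 31708 m
   = 31.71 km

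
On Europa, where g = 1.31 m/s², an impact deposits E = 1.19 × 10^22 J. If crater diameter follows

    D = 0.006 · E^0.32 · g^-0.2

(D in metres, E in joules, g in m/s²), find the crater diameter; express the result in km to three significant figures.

D ≈ 65.9 km

E^0.32 = (1.19 × 10^22)^0.32 = 1.159 × 10^7
g^-0.2 = 1.31^-0.2 = 0.9474
D = 0.006 × 1.159 × 10^7 × 0.9474 = 65882 m
   = 65.88 km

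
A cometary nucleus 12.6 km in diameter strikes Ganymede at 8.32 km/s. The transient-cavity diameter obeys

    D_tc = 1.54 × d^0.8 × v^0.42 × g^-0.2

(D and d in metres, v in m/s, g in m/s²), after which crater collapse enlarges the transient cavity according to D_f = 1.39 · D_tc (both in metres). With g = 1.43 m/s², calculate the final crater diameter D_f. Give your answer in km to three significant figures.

In SI: d = 12600 m, v = 8320 m/s.
d^0.8 = 12600^0.8 = 1907
v^0.42 = 8320^0.42 = 44.30
g^-0.2 = 1.43^-0.2 = 0.9310
D_tc = 1.54 × 1907 × 44.30 × 0.9310 = 1.211 × 10^5 m
D_f = 1.39 × 1.211 × 10^5 = 1.683 × 10^5 m
     = 168.3 km

D_f ≈ 168 km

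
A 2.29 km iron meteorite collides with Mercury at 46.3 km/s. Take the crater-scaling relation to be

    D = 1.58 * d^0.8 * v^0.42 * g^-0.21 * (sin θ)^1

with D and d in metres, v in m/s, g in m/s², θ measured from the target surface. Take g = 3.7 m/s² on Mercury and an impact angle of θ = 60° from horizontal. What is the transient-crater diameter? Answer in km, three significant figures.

In SI units: d = 2290 m, v = 46300 m/s.
d^0.8 = 2290^0.8 = 487.4
v^0.42 = 46300^0.42 = 91.11
g^-0.21 = 3.7^-0.21 = 0.7598
(sin 60°)^1 = 0.8660^1 = 0.8660
D = 1.58 × 487.4 × 91.11 × 0.7598 × 0.8660 = 46166 m
   = 46.17 km

D ≈ 46.2 km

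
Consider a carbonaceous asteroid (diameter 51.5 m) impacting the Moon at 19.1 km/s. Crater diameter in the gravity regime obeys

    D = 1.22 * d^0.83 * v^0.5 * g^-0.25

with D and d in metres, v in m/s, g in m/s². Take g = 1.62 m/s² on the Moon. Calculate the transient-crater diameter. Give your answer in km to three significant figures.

In SI units: v = 19100 m/s.
d^0.83 = 51.5^0.83 = 26.35
v^0.5 = 19100^0.5 = 138.2
g^-0.25 = 1.62^-0.25 = 0.8864
D = 1.22 × 26.35 × 138.2 × 0.8864 = 3938 m
   = 3.938 km

D ≈ 3.94 km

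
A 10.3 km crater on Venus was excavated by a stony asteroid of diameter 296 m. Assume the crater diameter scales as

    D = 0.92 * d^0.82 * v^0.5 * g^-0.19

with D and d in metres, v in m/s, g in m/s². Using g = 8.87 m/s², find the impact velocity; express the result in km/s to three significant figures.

v ≈ 25.4 km/s

Rearranging for v: v = [D / (0.92 · 296^0.82 · 8.87^-0.19)]^(1/0.5).
D = 10300 m.
296^0.82 = 106.3
8.87^-0.19 = 0.6605
Denominator = 0.92 × 106.3 × 0.6605 = 64.59
D / 64.59 = 10300 / 64.59 = 159.5
v = 159.5^(1/0.5) = 159.5^2 = 25440 m/s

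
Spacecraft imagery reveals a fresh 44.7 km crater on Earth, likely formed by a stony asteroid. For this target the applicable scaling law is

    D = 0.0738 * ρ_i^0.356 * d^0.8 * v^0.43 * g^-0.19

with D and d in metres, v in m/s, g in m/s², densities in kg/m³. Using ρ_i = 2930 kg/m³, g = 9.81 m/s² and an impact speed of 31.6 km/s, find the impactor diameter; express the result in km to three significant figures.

d ≈ 3.18 km

Rearranging for d: d = [D / (0.0738 · 2930^0.356 · 31600^0.43 · 9.81^-0.19)]^(1/0.8).
D = 44700 m.
2930^0.356 = 17.15
31600^0.43 = 86.07
9.81^-0.19 = 0.6480
Denominator = 0.0738 × 17.15 × 86.07 × 0.6480 = 70.59
D / 70.59 = 44700 / 70.59 = 633.2
d = 633.2^(1/0.8) = 633.2^1.25 = 3176 m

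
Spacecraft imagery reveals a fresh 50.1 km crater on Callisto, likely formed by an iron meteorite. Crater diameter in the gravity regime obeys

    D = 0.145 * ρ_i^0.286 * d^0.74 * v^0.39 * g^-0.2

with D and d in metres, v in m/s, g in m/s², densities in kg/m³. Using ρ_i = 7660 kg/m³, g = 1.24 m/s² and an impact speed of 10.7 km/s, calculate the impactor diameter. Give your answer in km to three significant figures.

Rearranging for d: d = [D / (0.145 · 7660^0.286 · 10700^0.39 · 1.24^-0.2)]^(1/0.74).
D = 50100 m.
7660^0.286 = 12.91
10700^0.39 = 37.28
1.24^-0.2 = 0.9579
Denominator = 0.145 × 12.91 × 37.28 × 0.9579 = 66.85
D / 66.85 = 50100 / 66.85 = 749.4
d = 749.4^(1/0.74) = 749.4^1.3514 = 7672 m

d ≈ 7.67 km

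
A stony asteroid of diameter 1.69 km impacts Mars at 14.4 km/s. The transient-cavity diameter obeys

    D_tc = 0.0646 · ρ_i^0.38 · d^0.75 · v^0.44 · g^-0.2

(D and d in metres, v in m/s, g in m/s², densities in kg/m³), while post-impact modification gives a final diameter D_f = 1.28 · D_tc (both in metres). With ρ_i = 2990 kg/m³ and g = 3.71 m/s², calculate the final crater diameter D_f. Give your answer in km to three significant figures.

D_f ≈ 23.7 km

In SI: d = 1690 m, v = 14400 m/s.
ρ_i^0.38 = 2990^0.38 = 20.93
d^0.75 = 1690^0.75 = 263.6
v^0.44 = 14400^0.44 = 67.56
g^-0.2 = 3.71^-0.2 = 0.7694
D_tc = 0.0646 × 20.93 × 263.6 × 67.56 × 0.7694 = 18530 m
D_f = 1.28 × 18530 = 23718 m
     = 23.72 km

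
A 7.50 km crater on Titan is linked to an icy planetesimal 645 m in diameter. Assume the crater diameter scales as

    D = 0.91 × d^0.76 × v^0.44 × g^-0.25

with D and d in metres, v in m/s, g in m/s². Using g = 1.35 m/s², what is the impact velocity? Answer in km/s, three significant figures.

Rearranging for v: v = [D / (0.91 · 645^0.76 · 1.35^-0.25)]^(1/0.44).
D = 7500 m.
645^0.76 = 136.5
1.35^-0.25 = 0.9277
Denominator = 0.91 × 136.5 × 0.9277 = 115.2
D / 115.2 = 7500 / 115.2 = 65.10
v = 65.10^(1/0.44) = 65.10^2.2727 = 13235 m/s

v ≈ 13.2 km/s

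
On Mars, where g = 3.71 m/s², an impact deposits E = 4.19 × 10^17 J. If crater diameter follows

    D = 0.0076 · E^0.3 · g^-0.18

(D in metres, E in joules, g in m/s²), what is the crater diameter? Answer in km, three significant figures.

E^0.3 = (4.19 × 10^17)^0.3 = 1.935 × 10^5
g^-0.18 = 3.71^-0.18 = 0.7898
D = 0.0076 × 1.935 × 10^5 × 0.7898 = 1161 m
   = 1.161 km

D ≈ 1.16 km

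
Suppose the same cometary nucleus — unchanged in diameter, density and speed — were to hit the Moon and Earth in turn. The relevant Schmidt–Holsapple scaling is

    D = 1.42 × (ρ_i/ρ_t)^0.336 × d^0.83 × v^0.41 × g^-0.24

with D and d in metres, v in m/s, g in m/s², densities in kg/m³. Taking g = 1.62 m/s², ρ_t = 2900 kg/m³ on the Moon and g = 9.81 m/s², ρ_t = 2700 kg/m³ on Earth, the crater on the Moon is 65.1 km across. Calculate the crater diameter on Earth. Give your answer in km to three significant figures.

The impactor-only factors (d, v, ρ_i) cancel in the ratio, leaving D_Earth/D_Moon = (g_Earth/g_Moon)^-0.24 · (ρ_t,Moon/ρ_t,Earth)^0.336.
(9.81/1.62)^-0.24 = 6.056^-0.24 = 0.6490
(2900/2700)^0.336 = 1.074^0.336 = 1.024
Ratio = 0.6490 × 1.024 = 0.6646
D_Earth = 0.6646 × 65.1 km = 43.3 km

D ≈ 43.3 km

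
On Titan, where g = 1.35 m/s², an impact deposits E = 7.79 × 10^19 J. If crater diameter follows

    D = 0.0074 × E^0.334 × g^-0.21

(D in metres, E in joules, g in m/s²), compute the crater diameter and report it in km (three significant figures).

E^0.334 = (7.79 × 10^19)^0.334 = 4.403 × 10^6
g^-0.21 = 1.35^-0.21 = 0.9389
D = 0.0074 × 4.403 × 10^6 × 0.9389 = 30591 m
   = 30.59 km

D ≈ 30.6 km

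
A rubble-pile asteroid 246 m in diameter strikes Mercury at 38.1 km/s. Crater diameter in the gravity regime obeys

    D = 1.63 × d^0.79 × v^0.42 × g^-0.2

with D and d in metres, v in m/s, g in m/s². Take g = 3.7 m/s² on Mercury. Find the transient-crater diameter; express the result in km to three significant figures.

D ≈ 8.15 km

In SI units: v = 38100 m/s.
d^0.79 = 246^0.79 = 77.42
v^0.42 = 38100^0.42 = 83.94
g^-0.2 = 3.7^-0.2 = 0.7698
D = 1.63 × 77.42 × 83.94 × 0.7698 = 8154 m
   = 8.154 km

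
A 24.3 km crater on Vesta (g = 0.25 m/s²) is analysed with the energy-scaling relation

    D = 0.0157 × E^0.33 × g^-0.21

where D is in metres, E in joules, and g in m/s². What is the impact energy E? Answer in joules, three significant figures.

E ≈ 2.36 × 10^18 J

Rearranging: E = [D / (0.0157 · g^-0.21)]^(1/0.33).
D = 24300 m.
g^-0.21 = 0.25^-0.21 = 1.338
D / (0.0157 × 1.338) = 24300 / (0.02101) = 1.157 × 10^6
E = (1.157 × 10^6)^3.0303 = 2.364 × 10^18 J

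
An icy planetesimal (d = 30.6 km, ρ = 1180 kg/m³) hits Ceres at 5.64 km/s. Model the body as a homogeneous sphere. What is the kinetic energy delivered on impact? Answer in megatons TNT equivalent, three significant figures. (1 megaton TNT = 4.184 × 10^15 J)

d = 30600 m; v = 5640 m/s.
Mass m = (π/6) ρ d³ = (π/6) × 1180 × (30600)³ = 1.770 × 10^16 kg
E = ½ m v² = 0.5 × 1.770 × 10^16 × (5640)² = 2.815 × 10^23 J
   = 2.815 × 10^23 / 4.184×10^15 = 6.728 × 10^7 Mt

E ≈ 6.73 × 10^7 Mt TNT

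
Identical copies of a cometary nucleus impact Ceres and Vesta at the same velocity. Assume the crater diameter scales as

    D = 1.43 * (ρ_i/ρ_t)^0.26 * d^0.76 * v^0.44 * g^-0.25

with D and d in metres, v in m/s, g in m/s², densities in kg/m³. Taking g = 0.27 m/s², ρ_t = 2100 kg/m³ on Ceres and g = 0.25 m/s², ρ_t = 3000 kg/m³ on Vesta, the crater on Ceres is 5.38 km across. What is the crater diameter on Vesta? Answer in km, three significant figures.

D ≈ 5.00 km

The impactor-only factors (d, v, ρ_i) cancel in the ratio, leaving D_Vesta/D_Ceres = (g_Vesta/g_Ceres)^-0.25 · (ρ_t,Ceres/ρ_t,Vesta)^0.26.
(0.25/0.27)^-0.25 = 0.9259^-0.25 = 1.019
(2100/3000)^0.26 = 0.7000^0.26 = 0.9114
Ratio = 1.019 × 0.9114 = 0.9287
D_Vesta = 0.9287 × 5.38 km = 5.00 km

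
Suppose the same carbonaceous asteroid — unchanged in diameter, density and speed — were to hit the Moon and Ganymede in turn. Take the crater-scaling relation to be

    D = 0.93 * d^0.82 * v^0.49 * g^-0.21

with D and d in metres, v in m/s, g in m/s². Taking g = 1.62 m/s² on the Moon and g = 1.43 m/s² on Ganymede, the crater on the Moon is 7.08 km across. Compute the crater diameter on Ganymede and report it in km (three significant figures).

D ≈ 7.27 km

All impactor-dependent factors cancel in the ratio, leaving D_Ganymede/D_Moon = (g_Ganymede/g_Moon)^-0.21.
(1.43/1.62)^-0.21 = 0.8827^-0.21 = 1.027
D_Ganymede = 1.027 × 7.08 km = 7.27 km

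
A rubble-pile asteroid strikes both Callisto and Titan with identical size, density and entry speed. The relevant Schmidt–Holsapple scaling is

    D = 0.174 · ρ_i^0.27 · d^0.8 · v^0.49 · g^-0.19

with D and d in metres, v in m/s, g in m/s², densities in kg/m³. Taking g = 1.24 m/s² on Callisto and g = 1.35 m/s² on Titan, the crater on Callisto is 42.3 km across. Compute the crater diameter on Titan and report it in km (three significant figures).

All impactor-dependent factors cancel in the ratio, leaving D_Titan/D_Callisto = (g_Titan/g_Callisto)^-0.19.
(1.35/1.24)^-0.19 = 1.089^-0.19 = 0.9839
D_Titan = 0.9839 × 42.3 km = 41.6 km

D ≈ 41.6 km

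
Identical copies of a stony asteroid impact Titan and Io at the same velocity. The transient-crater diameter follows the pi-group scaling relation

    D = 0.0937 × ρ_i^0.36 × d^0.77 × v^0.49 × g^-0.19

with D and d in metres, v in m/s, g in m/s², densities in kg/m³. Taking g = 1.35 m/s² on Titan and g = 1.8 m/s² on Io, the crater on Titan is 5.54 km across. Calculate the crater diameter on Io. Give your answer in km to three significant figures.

D ≈ 5.25 km

All impactor-dependent factors cancel in the ratio, leaving D_Io/D_Titan = (g_Io/g_Titan)^-0.19.
(1.8/1.35)^-0.19 = 1.333^-0.19 = 0.9469
D_Io = 0.9469 × 5.54 km = 5.25 km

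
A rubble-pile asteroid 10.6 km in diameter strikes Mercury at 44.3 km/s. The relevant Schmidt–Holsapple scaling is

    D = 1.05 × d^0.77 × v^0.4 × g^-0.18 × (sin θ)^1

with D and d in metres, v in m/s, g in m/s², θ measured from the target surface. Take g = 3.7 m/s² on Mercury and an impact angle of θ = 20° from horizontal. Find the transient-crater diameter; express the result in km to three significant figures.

In SI units: d = 10600 m, v = 44300 m/s.
d^0.77 = 10600^0.77 = 1257
v^0.4 = 44300^0.4 = 72.20
g^-0.18 = 3.7^-0.18 = 0.7902
(sin 20°)^1 = 0.3420^1 = 0.3420
D = 1.05 × 1257 × 72.20 × 0.7902 × 0.3420 = 25753 m
   = 25.75 km

D ≈ 25.8 km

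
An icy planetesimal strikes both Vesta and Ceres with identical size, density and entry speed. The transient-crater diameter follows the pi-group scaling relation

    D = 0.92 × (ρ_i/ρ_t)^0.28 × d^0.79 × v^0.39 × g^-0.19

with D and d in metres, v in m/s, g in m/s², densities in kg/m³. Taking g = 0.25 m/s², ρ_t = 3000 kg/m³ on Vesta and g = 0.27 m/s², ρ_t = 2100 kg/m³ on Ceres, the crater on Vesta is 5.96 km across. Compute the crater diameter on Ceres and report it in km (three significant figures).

The impactor-only factors (d, v, ρ_i) cancel in the ratio, leaving D_Ceres/D_Vesta = (g_Ceres/g_Vesta)^-0.19 · (ρ_t,Vesta/ρ_t,Ceres)^0.28.
(0.27/0.25)^-0.19 = 1.080^-0.19 = 0.9855
(3000/2100)^0.28 = 1.429^0.28 = 1.105
Ratio = 0.9855 × 1.105 = 1.089
D_Ceres = 1.089 × 5.96 km = 6.49 km

D ≈ 6.49 km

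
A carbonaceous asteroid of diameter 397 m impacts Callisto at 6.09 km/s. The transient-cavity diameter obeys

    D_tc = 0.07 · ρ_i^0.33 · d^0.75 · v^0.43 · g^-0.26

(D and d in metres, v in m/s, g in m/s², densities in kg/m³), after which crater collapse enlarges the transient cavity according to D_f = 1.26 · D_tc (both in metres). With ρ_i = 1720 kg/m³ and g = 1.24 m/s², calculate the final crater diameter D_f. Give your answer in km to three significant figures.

v = 6090 m/s.
ρ_i^0.33 = 1720^0.33 = 11.69
d^0.75 = 397^0.75 = 88.94
v^0.43 = 6090^0.43 = 42.40
g^-0.26 = 1.24^-0.26 = 0.9456
D_tc = 0.07 × 11.69 × 88.94 × 42.40 × 0.9456 = 2918 m
D_f = 1.26 × 2918 = 3677 m
     = 3.677 km

D_f ≈ 3.68 km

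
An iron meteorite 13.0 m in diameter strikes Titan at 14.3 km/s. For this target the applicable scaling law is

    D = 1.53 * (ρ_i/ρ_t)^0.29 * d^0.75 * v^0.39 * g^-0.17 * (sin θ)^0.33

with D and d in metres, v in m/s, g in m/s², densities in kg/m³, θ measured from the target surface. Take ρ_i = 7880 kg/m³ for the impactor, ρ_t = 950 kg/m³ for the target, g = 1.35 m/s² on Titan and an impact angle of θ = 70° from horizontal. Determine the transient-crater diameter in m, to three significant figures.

D ≈ 752 m

In SI units: v = 14300 m/s.
(ρ_i/ρ_t)^0.29 = (7880/950)^0.29 = 1.847
d^0.75 = 13^0.75 = 6.846
v^0.39 = 14300^0.39 = 41.74
g^-0.17 = 1.35^-0.17 = 0.9503
(sin 70°)^0.33 = 0.9397^0.33 = 0.9797
D = 1.53 × 1.847 × 6.846 × 41.74 × 0.9503 × 0.9797 = 751.8 m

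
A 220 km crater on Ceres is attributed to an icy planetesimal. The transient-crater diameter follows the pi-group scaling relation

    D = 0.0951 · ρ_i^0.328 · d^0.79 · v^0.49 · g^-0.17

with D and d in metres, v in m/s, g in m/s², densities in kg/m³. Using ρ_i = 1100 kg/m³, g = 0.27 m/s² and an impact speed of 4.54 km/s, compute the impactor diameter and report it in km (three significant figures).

Rearranging for d: d = [D / (0.0951 · 1100^0.328 · 4540^0.49 · 0.27^-0.17)]^(1/0.79).
D = 220000 m.
1100^0.328 = 9.944
4540^0.49 = 61.94
0.27^-0.17 = 1.249
Denominator = 0.0951 × 9.944 × 61.94 × 1.249 = 73.16
D / 73.16 = 220000 / 73.16 = 3007
d = 3007^(1/0.79) = 3007^1.2658 = 25271 m

d ≈ 25.3 km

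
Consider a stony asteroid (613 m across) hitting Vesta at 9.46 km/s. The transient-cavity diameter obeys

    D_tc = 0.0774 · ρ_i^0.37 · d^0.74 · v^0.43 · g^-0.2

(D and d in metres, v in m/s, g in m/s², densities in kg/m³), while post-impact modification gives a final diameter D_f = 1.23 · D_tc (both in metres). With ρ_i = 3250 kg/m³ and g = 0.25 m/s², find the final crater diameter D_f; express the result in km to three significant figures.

D_f ≈ 14.8 km

v = 9460 m/s.
ρ_i^0.37 = 3250^0.37 = 19.92
d^0.74 = 613^0.74 = 115.5
v^0.43 = 9460^0.43 = 51.24
g^-0.2 = 0.25^-0.2 = 1.320
D_tc = 0.0774 × 19.92 × 115.5 × 51.24 × 1.320 = 12040 m
D_f = 1.23 × 12040 = 14809 m
     = 14.81 km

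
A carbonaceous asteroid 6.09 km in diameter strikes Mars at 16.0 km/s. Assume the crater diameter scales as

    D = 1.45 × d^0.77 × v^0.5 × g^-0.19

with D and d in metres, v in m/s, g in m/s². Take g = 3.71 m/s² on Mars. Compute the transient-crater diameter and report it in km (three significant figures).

D ≈ 117 km

In SI units: d = 6090 m, v = 16000 m/s.
d^0.77 = 6090^0.77 = 820.6
v^0.5 = 16000^0.5 = 126.5
g^-0.19 = 3.71^-0.19 = 0.7795
D = 1.45 × 820.6 × 126.5 × 0.7795 = 1.173 × 10^5 m
   = 117.3 km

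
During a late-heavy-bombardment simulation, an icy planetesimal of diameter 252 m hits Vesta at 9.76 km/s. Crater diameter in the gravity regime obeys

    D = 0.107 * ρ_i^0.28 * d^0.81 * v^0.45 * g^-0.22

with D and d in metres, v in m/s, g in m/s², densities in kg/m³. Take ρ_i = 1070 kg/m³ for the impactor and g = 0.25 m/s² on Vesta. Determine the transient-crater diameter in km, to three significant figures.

D ≈ 5.63 km

In SI units: v = 9760 m/s.
ρ_i^0.28 = 1070^0.28 = 7.051
d^0.81 = 252^0.81 = 88.13
v^0.45 = 9760^0.45 = 62.41
g^-0.22 = 0.25^-0.22 = 1.357
D = 0.107 × 7.051 × 88.13 × 62.41 × 1.357 = 5631 m
   = 5.631 km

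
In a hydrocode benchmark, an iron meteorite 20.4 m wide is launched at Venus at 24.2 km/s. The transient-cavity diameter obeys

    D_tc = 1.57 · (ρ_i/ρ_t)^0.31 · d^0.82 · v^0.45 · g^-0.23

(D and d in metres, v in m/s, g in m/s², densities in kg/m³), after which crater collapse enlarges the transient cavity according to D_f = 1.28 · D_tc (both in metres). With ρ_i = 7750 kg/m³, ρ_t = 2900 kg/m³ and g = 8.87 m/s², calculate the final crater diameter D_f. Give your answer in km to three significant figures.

v = 24200 m/s.
(ρ_i/ρ_t)^0.31 = (7750/2900)^0.31 = 1.356
d^0.82 = 20.4^0.82 = 11.85
v^0.45 = 24200^0.45 = 93.91
g^-0.23 = 8.87^-0.23 = 0.6053
D_tc = 1.57 × 1.356 × 11.85 × 93.91 × 0.6053 = 1434 m
D_f = 1.28 × 1434 = 1836 m
     = 1.836 km

D_f ≈ 1.84 km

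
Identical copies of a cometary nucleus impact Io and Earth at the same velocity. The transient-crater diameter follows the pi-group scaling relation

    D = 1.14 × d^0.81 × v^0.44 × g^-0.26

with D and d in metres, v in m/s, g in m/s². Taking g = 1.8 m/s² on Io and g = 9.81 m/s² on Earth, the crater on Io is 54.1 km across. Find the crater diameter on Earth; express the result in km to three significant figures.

All impactor-dependent factors cancel in the ratio, leaving D_Earth/D_Io = (g_Earth/g_Io)^-0.26.
(9.81/1.8)^-0.26 = 5.450^-0.26 = 0.6435
D_Earth = 0.6435 × 54.1 km = 34.8 km

D ≈ 34.8 km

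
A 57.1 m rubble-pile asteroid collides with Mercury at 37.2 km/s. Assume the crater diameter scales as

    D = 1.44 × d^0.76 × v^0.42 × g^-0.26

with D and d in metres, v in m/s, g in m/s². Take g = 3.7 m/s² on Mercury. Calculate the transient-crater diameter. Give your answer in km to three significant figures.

D ≈ 1.84 km

In SI units: v = 37200 m/s.
d^0.76 = 57.1^0.76 = 21.63
v^0.42 = 37200^0.42 = 83.11
g^-0.26 = 3.7^-0.26 = 0.7117
D = 1.44 × 21.63 × 83.11 × 0.7117 = 1842 m
   = 1.842 km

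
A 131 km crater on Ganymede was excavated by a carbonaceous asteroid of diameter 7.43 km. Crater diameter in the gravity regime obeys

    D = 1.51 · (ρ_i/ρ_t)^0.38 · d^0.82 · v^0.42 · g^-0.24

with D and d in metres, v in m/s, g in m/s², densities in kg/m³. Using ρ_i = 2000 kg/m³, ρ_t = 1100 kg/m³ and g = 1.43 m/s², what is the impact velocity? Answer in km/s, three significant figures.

Rearranging for v: v = [D / (1.51 · (2000/1100)^0.38 · 7430^0.82 · 1.43^-0.24)]^(1/0.42).
D = 131000 m.
(2000/1100)^0.38 = 1.255
7430^0.82 = 1494
1.43^-0.24 = 0.9177
Denominator = 1.51 × 1.255 × 1494 × 0.9177 = 2598
D / 2598 = 131000 / 2598 = 50.42
v = 50.42^(1/0.42) = 50.42^2.381 = 11321 m/s

v ≈ 11.3 km/s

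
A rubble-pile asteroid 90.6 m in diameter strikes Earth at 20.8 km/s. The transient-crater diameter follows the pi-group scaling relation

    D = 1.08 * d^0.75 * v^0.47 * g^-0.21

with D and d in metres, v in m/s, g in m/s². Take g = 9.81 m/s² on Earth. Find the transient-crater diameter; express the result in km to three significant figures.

D ≈ 2.10 km

In SI units: v = 20800 m/s.
d^0.75 = 90.6^0.75 = 29.37
v^0.47 = 20800^0.47 = 107.0
g^-0.21 = 9.81^-0.21 = 0.6191
D = 1.08 × 29.37 × 107.0 × 0.6191 = 2101 m
   = 2.101 km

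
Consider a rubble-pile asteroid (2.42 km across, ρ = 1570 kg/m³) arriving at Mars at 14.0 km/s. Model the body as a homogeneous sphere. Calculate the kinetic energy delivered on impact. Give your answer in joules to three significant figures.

d = 2420 m; v = 14000 m/s.
Mass m = (π/6) ρ d³ = (π/6) × 1570 × (2420)³ = 1.165 × 10^13 kg
E = ½ m v² = 0.5 × 1.165 × 10^13 × (14000)² = 1.142 × 10^21 J

E ≈ 1.14 × 10^21 J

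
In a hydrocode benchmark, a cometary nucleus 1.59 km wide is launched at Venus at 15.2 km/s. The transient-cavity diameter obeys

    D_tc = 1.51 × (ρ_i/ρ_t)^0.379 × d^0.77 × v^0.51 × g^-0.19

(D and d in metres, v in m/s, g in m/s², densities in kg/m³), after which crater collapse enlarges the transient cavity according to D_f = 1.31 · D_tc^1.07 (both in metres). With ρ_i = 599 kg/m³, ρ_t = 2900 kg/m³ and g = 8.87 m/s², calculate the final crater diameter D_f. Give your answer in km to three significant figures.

D_f ≈ 57.3 km

In SI: d = 1590 m, v = 15200 m/s.
(ρ_i/ρ_t)^0.379 = (599/2900)^0.379 = 0.5500
d^0.77 = 1590^0.77 = 291.8
v^0.51 = 15200^0.51 = 135.8
g^-0.19 = 8.87^-0.19 = 0.6605
D_tc = 1.51 × 0.5500 × 291.8 × 135.8 × 0.6605 = 21740 m
D_f = 1.31 × (21740)^1.07 = 57298 m
     = 57.30 km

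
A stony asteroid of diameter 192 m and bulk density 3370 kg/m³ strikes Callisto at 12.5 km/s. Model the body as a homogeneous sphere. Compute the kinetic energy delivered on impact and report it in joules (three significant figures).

E ≈ 9.76 × 10^17 J

v = 12500 m/s.
Mass m = (π/6) ρ d³ = (π/6) × 3370 × (192)³ = 1.249 × 10^10 kg
E = ½ m v² = 0.5 × 1.249 × 10^10 × (12500)² = 9.758 × 10^17 J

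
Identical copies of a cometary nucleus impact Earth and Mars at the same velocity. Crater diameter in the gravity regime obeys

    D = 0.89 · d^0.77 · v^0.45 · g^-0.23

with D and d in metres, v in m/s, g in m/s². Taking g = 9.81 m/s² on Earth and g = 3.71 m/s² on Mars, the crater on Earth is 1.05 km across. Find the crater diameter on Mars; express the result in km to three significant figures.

D ≈ 1.31 km

All impactor-dependent factors cancel in the ratio, leaving D_Mars/D_Earth = (g_Mars/g_Earth)^-0.23.
(3.71/9.81)^-0.23 = 0.3782^-0.23 = 1.251
D_Mars = 1.251 × 1.05 km = 1.31 km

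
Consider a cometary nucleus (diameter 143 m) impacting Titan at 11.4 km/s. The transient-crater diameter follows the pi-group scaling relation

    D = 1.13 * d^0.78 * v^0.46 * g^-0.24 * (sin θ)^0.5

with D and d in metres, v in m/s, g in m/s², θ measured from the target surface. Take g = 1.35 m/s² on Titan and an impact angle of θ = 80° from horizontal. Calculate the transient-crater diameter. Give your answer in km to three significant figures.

D ≈ 3.68 km

In SI units: v = 11400 m/s.
d^0.78 = 143^0.78 = 47.99
v^0.46 = 11400^0.46 = 73.48
g^-0.24 = 1.35^-0.24 = 0.9305
(sin 80°)^0.5 = 0.9848^0.5 = 0.9924
D = 1.13 × 47.99 × 73.48 × 0.9305 × 0.9924 = 3680 m
   = 3.680 km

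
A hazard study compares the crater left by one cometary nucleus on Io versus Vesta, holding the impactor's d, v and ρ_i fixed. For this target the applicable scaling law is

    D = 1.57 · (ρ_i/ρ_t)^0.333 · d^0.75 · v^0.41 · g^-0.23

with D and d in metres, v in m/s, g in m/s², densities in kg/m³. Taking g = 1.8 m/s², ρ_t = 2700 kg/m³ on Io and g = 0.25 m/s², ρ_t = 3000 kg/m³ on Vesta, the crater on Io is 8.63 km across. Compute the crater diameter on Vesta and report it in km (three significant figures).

The impactor-only factors (d, v, ρ_i) cancel in the ratio, leaving D_Vesta/D_Io = (g_Vesta/g_Io)^-0.23 · (ρ_t,Io/ρ_t,Vesta)^0.333.
(0.25/1.8)^-0.23 = 0.1389^-0.23 = 1.575
(2700/3000)^0.333 = 0.9000^0.333 = 0.9655
Ratio = 1.575 × 0.9655 = 1.521
D_Vesta = 1.521 × 8.63 km = 13.1 km

D ≈ 13.1 km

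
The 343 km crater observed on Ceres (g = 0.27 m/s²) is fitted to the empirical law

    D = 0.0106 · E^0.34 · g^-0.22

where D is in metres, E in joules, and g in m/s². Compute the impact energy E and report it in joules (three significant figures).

Rearranging: E = [D / (0.0106 · g^-0.22)]^(1/0.34).
D = 343000 m.
g^-0.22 = 0.27^-0.22 = 1.334
D / (0.0106 × 1.334) = 343000 / (0.01414) = 2.426 × 10^7
E = (2.426 × 10^7)^2.9412 = 5.253 × 10^21 J

E ≈ 5.25 × 10^21 J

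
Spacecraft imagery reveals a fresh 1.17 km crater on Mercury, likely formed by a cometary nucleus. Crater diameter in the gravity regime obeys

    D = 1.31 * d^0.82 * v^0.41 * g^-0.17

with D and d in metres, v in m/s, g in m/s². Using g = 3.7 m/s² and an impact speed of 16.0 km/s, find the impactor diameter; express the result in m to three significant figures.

Rearranging for d: d = [D / (1.31 · 16000^0.41 · 3.7^-0.17)]^(1/0.82).
D = 1170 m.
16000^0.41 = 52.93
3.7^-0.17 = 0.8006
Denominator = 1.31 × 52.93 × 0.8006 = 55.51
D / 55.51 = 1170 / 55.51 = 21.08
d = 21.08^(1/0.82) = 21.08^1.2195 = 41.16 m

d ≈ 41.2 m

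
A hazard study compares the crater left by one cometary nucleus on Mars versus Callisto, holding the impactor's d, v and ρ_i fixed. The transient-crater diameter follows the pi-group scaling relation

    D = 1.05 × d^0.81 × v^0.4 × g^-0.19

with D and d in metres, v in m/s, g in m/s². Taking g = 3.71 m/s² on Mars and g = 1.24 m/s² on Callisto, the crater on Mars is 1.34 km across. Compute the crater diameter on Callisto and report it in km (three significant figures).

D ≈ 1.65 km

All impactor-dependent factors cancel in the ratio, leaving D_Callisto/D_Mars = (g_Callisto/g_Mars)^-0.19.
(1.24/3.71)^-0.19 = 0.3342^-0.19 = 1.232
D_Callisto = 1.232 × 1.34 km = 1.65 km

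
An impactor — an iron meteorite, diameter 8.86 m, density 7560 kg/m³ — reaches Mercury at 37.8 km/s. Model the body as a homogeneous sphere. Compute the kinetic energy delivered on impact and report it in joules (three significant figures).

E ≈ 1.97 × 10^15 J

v = 37800 m/s.
Mass m = (π/6) ρ d³ = (π/6) × 7560 × (8.86)³ = 2.753 × 10^6 kg
E = ½ m v² = 0.5 × 2.753 × 10^6 × (37800)² = 1.967 × 10^15 J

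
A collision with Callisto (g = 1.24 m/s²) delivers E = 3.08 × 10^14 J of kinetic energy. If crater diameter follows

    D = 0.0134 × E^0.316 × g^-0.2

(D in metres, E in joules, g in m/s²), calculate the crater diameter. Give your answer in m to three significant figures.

D ≈ 486 m

E^0.316 = (3.08 × 10^14)^0.316 = 3.788 × 10^4
g^-0.2 = 1.24^-0.2 = 0.9579
D = 0.0134 × 3.788 × 10^4 × 0.9579 = 486.2 m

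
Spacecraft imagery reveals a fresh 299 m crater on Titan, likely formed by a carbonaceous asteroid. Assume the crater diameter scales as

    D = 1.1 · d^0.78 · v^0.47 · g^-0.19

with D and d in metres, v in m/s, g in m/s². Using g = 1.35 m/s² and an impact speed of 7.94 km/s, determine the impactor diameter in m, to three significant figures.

d ≈ 6.35 m

Rearranging for d: d = [D / (1.1 · 7940^0.47 · 1.35^-0.19)]^(1/0.78).
7940^0.47 = 68.06
1.35^-0.19 = 0.9446
Denominator = 1.1 × 68.06 × 0.9446 = 70.72
D / 70.72 = 299 / 70.72 = 4.228
d = 4.228^(1/0.78) = 4.228^1.2821 = 6.350 m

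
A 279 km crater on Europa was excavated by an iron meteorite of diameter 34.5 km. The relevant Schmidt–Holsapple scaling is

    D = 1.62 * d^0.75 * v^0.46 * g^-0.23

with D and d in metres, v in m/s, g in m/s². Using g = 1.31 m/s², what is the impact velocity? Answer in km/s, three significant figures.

Rearranging for v: v = [D / (1.62 · 34500^0.75 · 1.31^-0.23)]^(1/0.46).
D = 279000 m.
34500^0.75 = 2531
1.31^-0.23 = 0.9398
Denominator = 1.62 × 2531 × 0.9398 = 3853
D / 3853 = 279000 / 3853 = 72.41
v = 72.41^(1/0.46) = 72.41^2.1739 = 11041 m/s

v ≈ 11.0 km/s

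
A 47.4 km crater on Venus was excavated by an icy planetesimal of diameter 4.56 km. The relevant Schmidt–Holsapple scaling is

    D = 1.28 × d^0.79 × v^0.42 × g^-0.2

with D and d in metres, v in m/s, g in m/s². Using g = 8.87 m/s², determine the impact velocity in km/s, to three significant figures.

v ≈ 28.0 km/s

Rearranging for v: v = [D / (1.28 · 4560^0.79 · 8.87^-0.2)]^(1/0.42).
D = 47400 m.
4560^0.79 = 777.3
8.87^-0.2 = 0.6463
Denominator = 1.28 × 777.3 × 0.6463 = 643.0
D / 643.0 = 47400 / 643.0 = 73.72
v = 73.72^(1/0.42) = 73.72^2.381 = 27972 m/s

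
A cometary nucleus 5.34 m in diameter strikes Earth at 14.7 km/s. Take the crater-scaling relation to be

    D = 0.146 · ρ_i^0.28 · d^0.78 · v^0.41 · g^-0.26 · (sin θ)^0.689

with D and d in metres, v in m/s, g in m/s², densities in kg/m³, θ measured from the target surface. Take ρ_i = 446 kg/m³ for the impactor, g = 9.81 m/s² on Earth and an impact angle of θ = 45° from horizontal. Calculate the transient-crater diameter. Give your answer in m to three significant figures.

D ≈ 66.2 m

In SI units: v = 14700 m/s.
ρ_i^0.28 = 446^0.28 = 5.518
d^0.78 = 5.34^0.78 = 3.694
v^0.41 = 14700^0.41 = 51.12
g^-0.26 = 9.81^-0.26 = 0.5523
(sin 45°)^0.689 = 0.7071^0.689 = 0.7876
D = 0.146 × 5.518 × 3.694 × 51.12 × 0.5523 × 0.7876 = 66.18 m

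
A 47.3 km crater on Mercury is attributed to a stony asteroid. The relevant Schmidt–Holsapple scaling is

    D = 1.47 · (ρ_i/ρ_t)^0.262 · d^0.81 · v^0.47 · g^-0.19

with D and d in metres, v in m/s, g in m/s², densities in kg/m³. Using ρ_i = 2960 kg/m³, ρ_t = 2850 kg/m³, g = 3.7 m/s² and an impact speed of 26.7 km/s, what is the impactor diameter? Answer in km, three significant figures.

d ≈ 1.33 km

Rearranging for d: d = [D / (1.47 · (2960/2850)^0.262 · 26700^0.47 · 3.7^-0.19)]^(1/0.81).
D = 47300 m.
(2960/2850)^0.262 = 1.010
26700^0.47 = 120.4
3.7^-0.19 = 0.7799
Denominator = 1.47 × 1.010 × 120.4 × 0.7799 = 139.4
D / 139.4 = 47300 / 139.4 = 339.3
d = 339.3^(1/0.81) = 339.3^1.2346 = 1331 m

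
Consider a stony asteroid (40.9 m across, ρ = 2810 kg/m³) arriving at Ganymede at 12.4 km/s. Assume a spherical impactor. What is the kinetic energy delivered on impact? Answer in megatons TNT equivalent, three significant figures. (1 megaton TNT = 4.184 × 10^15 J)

v = 12400 m/s.
Mass m = (π/6) ρ d³ = (π/6) × 2810 × (40.9)³ = 1.007 × 10^8 kg
E = ½ m v² = 0.5 × 1.007 × 10^8 × (12400)² = 7.742 × 10^15 J
   = 7.742 × 10^15 / 4.184×10^15 = 1.850 Mt

E ≈ 1.85 Mt TNT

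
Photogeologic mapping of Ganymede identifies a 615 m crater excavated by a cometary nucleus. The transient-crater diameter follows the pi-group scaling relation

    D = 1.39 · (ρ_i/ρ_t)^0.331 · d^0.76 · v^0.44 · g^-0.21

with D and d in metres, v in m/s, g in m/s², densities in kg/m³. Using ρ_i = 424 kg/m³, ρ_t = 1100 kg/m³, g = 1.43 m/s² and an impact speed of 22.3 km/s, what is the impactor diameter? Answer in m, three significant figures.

Rearranging for d: d = [D / (1.39 · (424/1100)^0.331 · 22300^0.44 · 1.43^-0.21)]^(1/0.76).
(424/1100)^0.331 = 0.7294
22300^0.44 = 81.89
1.43^-0.21 = 0.9276
Denominator = 1.39 × 0.7294 × 81.89 × 0.9276 = 77.01
D / 77.01 = 615 / 77.01 = 7.986
d = 7.986^(1/0.76) = 7.986^1.3158 = 15.39 m

d ≈ 15.4 m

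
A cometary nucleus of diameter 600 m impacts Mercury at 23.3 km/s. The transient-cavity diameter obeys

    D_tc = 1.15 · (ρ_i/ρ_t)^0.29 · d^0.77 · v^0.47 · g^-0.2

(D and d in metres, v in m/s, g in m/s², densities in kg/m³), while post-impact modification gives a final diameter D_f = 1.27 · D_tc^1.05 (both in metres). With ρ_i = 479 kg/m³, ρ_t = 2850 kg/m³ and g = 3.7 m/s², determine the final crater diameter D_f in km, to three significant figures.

D_f ≈ 16.4 km

v = 23300 m/s.
(ρ_i/ρ_t)^0.29 = (479/2850)^0.29 = 0.5962
d^0.77 = 600^0.77 = 137.8
v^0.47 = 23300^0.47 = 112.9
g^-0.2 = 3.7^-0.2 = 0.7698
D_tc = 1.15 × 0.5962 × 137.8 × 112.9 × 0.7698 = 8211 m
D_f = 1.27 × (8211)^1.05 = 16365 m
     = 16.37 km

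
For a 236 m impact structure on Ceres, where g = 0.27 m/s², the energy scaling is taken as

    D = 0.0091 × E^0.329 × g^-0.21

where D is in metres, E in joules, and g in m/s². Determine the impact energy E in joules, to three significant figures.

Rearranging: E = [D / (0.0091 · g^-0.21)]^(1/0.329).
g^-0.21 = 0.27^-0.21 = 1.316
D / (0.0091 × 1.316) = 236 / (0.01198) = 1.970 × 10^4
E = (1.970 × 10^4)^3.0395 = 1.130 × 10^13 J

E ≈ 1.13 × 10^13 J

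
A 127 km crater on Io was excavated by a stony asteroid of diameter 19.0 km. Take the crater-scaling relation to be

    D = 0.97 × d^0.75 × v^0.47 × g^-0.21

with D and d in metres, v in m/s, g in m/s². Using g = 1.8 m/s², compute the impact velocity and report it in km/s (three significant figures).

v ≈ 14.9 km/s

Rearranging for v: v = [D / (0.97 · 19000^0.75 · 1.8^-0.21)]^(1/0.47).
D = 127000 m.
19000^0.75 = 1618
1.8^-0.21 = 0.8839
Denominator = 0.97 × 1618 × 0.8839 = 1387
D / 1387 = 127000 / 1387 = 91.56
v = 91.56^(1/0.47) = 91.56^2.1277 = 14925 m/s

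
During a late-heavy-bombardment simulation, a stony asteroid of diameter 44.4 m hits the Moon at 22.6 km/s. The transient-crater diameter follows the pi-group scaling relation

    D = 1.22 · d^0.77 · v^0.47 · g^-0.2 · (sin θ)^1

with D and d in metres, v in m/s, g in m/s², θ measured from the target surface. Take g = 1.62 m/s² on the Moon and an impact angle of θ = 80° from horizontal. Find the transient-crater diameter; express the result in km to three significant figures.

D ≈ 2.25 km

In SI units: v = 22600 m/s.
d^0.77 = 44.4^0.77 = 18.56
v^0.47 = 22600^0.47 = 111.3
g^-0.2 = 1.62^-0.2 = 0.9080
(sin 80°)^1 = 0.9848^1 = 0.9848
D = 1.22 × 18.56 × 111.3 × 0.9080 × 0.9848 = 2254 m
   = 2.254 km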